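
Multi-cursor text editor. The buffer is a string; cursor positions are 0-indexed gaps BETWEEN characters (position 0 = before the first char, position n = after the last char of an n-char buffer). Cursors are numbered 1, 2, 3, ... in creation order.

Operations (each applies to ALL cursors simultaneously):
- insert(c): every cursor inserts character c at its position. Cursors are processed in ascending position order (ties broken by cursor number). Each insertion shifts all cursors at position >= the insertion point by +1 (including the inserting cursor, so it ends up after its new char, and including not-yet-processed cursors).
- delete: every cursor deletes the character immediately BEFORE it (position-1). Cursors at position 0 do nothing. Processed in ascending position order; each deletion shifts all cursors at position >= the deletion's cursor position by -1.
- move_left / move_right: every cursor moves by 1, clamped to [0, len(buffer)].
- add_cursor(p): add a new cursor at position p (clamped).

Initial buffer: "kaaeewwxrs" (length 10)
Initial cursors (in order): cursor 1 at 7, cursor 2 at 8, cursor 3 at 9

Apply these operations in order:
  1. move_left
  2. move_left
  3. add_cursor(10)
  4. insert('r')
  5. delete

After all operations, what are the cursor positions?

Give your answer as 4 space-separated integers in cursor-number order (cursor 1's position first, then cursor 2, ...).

Answer: 5 6 7 10

Derivation:
After op 1 (move_left): buffer="kaaeewwxrs" (len 10), cursors c1@6 c2@7 c3@8, authorship ..........
After op 2 (move_left): buffer="kaaeewwxrs" (len 10), cursors c1@5 c2@6 c3@7, authorship ..........
After op 3 (add_cursor(10)): buffer="kaaeewwxrs" (len 10), cursors c1@5 c2@6 c3@7 c4@10, authorship ..........
After op 4 (insert('r')): buffer="kaaeerwrwrxrsr" (len 14), cursors c1@6 c2@8 c3@10 c4@14, authorship .....1.2.3...4
After op 5 (delete): buffer="kaaeewwxrs" (len 10), cursors c1@5 c2@6 c3@7 c4@10, authorship ..........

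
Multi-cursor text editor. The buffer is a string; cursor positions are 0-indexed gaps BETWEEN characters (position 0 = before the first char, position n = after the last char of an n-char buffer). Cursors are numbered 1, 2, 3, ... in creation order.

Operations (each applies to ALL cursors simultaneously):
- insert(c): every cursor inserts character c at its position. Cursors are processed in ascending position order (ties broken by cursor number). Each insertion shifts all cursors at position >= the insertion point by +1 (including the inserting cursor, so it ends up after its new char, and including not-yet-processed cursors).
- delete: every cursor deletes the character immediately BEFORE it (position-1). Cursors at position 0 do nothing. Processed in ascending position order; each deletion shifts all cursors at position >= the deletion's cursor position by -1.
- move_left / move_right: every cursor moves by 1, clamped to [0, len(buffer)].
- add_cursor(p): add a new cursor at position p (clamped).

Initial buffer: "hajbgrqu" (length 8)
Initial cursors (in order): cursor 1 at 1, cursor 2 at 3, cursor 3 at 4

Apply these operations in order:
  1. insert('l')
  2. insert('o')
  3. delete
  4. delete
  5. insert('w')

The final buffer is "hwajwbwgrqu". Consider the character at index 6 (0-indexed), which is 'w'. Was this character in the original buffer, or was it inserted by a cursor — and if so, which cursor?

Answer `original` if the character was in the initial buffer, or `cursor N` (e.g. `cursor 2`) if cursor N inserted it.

Answer: cursor 3

Derivation:
After op 1 (insert('l')): buffer="hlajlblgrqu" (len 11), cursors c1@2 c2@5 c3@7, authorship .1..2.3....
After op 2 (insert('o')): buffer="hloajloblogrqu" (len 14), cursors c1@3 c2@7 c3@10, authorship .11..22.33....
After op 3 (delete): buffer="hlajlblgrqu" (len 11), cursors c1@2 c2@5 c3@7, authorship .1..2.3....
After op 4 (delete): buffer="hajbgrqu" (len 8), cursors c1@1 c2@3 c3@4, authorship ........
After op 5 (insert('w')): buffer="hwajwbwgrqu" (len 11), cursors c1@2 c2@5 c3@7, authorship .1..2.3....
Authorship (.=original, N=cursor N): . 1 . . 2 . 3 . . . .
Index 6: author = 3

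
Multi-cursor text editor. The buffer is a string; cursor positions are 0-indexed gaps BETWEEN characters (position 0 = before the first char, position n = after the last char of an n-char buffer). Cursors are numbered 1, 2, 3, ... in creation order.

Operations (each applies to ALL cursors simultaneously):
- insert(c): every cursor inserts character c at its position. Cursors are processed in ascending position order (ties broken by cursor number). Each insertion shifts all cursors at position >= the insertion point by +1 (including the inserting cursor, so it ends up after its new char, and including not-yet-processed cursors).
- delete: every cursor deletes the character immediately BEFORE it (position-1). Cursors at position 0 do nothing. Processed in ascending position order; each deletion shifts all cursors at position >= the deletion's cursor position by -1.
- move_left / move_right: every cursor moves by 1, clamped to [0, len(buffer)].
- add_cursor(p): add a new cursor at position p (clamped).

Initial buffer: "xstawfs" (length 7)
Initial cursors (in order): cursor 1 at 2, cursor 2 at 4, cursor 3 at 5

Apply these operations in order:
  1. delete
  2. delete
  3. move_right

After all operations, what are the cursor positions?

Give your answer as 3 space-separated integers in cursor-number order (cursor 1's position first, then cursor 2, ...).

After op 1 (delete): buffer="xtfs" (len 4), cursors c1@1 c2@2 c3@2, authorship ....
After op 2 (delete): buffer="fs" (len 2), cursors c1@0 c2@0 c3@0, authorship ..
After op 3 (move_right): buffer="fs" (len 2), cursors c1@1 c2@1 c3@1, authorship ..

Answer: 1 1 1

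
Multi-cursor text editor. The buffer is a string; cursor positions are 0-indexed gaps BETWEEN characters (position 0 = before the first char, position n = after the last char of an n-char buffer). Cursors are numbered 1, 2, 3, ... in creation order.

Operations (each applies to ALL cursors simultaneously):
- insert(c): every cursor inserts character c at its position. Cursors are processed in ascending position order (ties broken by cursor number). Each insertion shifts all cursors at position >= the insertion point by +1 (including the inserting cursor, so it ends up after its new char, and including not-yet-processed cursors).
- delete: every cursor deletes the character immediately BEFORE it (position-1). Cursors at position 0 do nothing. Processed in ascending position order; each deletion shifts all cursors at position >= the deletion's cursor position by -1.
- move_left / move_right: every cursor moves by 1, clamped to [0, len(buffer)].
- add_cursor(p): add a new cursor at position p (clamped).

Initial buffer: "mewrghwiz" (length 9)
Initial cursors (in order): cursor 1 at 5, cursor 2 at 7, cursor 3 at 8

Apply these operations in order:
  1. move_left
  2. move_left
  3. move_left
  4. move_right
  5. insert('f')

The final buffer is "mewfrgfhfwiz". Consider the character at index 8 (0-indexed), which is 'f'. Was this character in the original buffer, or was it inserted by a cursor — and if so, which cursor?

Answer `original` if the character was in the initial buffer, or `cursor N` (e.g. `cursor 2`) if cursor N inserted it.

After op 1 (move_left): buffer="mewrghwiz" (len 9), cursors c1@4 c2@6 c3@7, authorship .........
After op 2 (move_left): buffer="mewrghwiz" (len 9), cursors c1@3 c2@5 c3@6, authorship .........
After op 3 (move_left): buffer="mewrghwiz" (len 9), cursors c1@2 c2@4 c3@5, authorship .........
After op 4 (move_right): buffer="mewrghwiz" (len 9), cursors c1@3 c2@5 c3@6, authorship .........
After op 5 (insert('f')): buffer="mewfrgfhfwiz" (len 12), cursors c1@4 c2@7 c3@9, authorship ...1..2.3...
Authorship (.=original, N=cursor N): . . . 1 . . 2 . 3 . . .
Index 8: author = 3

Answer: cursor 3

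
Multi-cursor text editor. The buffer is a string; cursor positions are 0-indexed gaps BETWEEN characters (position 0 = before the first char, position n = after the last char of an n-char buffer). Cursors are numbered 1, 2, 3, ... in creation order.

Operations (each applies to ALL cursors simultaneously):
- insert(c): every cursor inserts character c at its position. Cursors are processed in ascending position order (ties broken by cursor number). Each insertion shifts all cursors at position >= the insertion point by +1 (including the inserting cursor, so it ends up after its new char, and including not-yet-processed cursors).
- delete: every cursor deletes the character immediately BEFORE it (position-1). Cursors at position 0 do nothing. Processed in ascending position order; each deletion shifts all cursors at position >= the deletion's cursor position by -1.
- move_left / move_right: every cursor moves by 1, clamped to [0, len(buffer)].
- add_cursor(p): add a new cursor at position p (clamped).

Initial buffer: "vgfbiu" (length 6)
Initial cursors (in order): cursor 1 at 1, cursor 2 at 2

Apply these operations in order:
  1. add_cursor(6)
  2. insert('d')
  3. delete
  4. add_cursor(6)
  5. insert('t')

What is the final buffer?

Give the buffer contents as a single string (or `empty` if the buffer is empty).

Answer: vtgtfbiutt

Derivation:
After op 1 (add_cursor(6)): buffer="vgfbiu" (len 6), cursors c1@1 c2@2 c3@6, authorship ......
After op 2 (insert('d')): buffer="vdgdfbiud" (len 9), cursors c1@2 c2@4 c3@9, authorship .1.2....3
After op 3 (delete): buffer="vgfbiu" (len 6), cursors c1@1 c2@2 c3@6, authorship ......
After op 4 (add_cursor(6)): buffer="vgfbiu" (len 6), cursors c1@1 c2@2 c3@6 c4@6, authorship ......
After op 5 (insert('t')): buffer="vtgtfbiutt" (len 10), cursors c1@2 c2@4 c3@10 c4@10, authorship .1.2....34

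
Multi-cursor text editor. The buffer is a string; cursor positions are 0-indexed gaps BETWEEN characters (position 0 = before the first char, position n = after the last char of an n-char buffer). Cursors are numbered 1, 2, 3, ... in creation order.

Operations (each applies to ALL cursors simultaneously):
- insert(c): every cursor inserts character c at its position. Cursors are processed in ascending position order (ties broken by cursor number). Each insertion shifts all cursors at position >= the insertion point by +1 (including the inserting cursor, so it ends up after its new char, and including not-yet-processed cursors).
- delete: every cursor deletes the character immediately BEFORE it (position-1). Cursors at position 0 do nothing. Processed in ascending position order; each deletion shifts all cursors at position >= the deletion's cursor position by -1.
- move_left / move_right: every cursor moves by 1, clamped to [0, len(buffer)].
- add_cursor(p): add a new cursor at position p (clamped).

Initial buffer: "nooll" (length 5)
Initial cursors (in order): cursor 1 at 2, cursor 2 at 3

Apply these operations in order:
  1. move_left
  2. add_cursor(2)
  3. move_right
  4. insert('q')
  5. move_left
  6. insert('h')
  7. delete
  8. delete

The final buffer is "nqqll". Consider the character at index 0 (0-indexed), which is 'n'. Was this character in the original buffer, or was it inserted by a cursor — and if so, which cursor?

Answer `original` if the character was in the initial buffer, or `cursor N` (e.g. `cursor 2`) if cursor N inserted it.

After op 1 (move_left): buffer="nooll" (len 5), cursors c1@1 c2@2, authorship .....
After op 2 (add_cursor(2)): buffer="nooll" (len 5), cursors c1@1 c2@2 c3@2, authorship .....
After op 3 (move_right): buffer="nooll" (len 5), cursors c1@2 c2@3 c3@3, authorship .....
After op 4 (insert('q')): buffer="noqoqqll" (len 8), cursors c1@3 c2@6 c3@6, authorship ..1.23..
After op 5 (move_left): buffer="noqoqqll" (len 8), cursors c1@2 c2@5 c3@5, authorship ..1.23..
After op 6 (insert('h')): buffer="nohqoqhhqll" (len 11), cursors c1@3 c2@8 c3@8, authorship ..11.2233..
After op 7 (delete): buffer="noqoqqll" (len 8), cursors c1@2 c2@5 c3@5, authorship ..1.23..
After op 8 (delete): buffer="nqqll" (len 5), cursors c1@1 c2@2 c3@2, authorship .13..
Authorship (.=original, N=cursor N): . 1 3 . .
Index 0: author = original

Answer: original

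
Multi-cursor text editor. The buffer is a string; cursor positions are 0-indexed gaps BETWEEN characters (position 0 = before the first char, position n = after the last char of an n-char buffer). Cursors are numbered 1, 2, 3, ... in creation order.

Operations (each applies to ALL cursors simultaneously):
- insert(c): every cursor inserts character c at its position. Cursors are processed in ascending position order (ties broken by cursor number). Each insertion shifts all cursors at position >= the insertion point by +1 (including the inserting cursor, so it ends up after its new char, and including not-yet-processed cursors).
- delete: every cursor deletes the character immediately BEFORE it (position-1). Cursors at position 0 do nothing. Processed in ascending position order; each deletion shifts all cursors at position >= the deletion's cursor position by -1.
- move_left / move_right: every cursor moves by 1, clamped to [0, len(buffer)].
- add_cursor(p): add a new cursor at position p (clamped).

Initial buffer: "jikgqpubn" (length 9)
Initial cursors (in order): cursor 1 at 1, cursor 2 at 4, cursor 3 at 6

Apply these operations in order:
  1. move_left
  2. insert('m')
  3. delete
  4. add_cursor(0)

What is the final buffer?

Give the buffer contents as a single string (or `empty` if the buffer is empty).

Answer: jikgqpubn

Derivation:
After op 1 (move_left): buffer="jikgqpubn" (len 9), cursors c1@0 c2@3 c3@5, authorship .........
After op 2 (insert('m')): buffer="mjikmgqmpubn" (len 12), cursors c1@1 c2@5 c3@8, authorship 1...2..3....
After op 3 (delete): buffer="jikgqpubn" (len 9), cursors c1@0 c2@3 c3@5, authorship .........
After op 4 (add_cursor(0)): buffer="jikgqpubn" (len 9), cursors c1@0 c4@0 c2@3 c3@5, authorship .........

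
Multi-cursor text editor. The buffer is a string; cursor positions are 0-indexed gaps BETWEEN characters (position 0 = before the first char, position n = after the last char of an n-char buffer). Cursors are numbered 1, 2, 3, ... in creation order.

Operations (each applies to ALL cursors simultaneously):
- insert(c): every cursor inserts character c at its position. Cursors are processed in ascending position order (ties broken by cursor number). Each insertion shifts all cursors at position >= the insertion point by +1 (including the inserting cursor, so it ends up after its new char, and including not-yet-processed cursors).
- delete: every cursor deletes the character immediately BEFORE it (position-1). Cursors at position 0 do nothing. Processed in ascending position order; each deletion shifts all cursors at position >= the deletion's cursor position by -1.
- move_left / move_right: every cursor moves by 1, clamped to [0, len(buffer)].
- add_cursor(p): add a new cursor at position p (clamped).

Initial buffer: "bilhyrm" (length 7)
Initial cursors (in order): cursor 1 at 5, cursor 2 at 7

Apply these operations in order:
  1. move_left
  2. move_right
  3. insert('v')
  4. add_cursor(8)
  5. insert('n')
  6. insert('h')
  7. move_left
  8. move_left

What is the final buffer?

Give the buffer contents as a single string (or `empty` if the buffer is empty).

Answer: bilhyvnhrmnhvnh

Derivation:
After op 1 (move_left): buffer="bilhyrm" (len 7), cursors c1@4 c2@6, authorship .......
After op 2 (move_right): buffer="bilhyrm" (len 7), cursors c1@5 c2@7, authorship .......
After op 3 (insert('v')): buffer="bilhyvrmv" (len 9), cursors c1@6 c2@9, authorship .....1..2
After op 4 (add_cursor(8)): buffer="bilhyvrmv" (len 9), cursors c1@6 c3@8 c2@9, authorship .....1..2
After op 5 (insert('n')): buffer="bilhyvnrmnvn" (len 12), cursors c1@7 c3@10 c2@12, authorship .....11..322
After op 6 (insert('h')): buffer="bilhyvnhrmnhvnh" (len 15), cursors c1@8 c3@12 c2@15, authorship .....111..33222
After op 7 (move_left): buffer="bilhyvnhrmnhvnh" (len 15), cursors c1@7 c3@11 c2@14, authorship .....111..33222
After op 8 (move_left): buffer="bilhyvnhrmnhvnh" (len 15), cursors c1@6 c3@10 c2@13, authorship .....111..33222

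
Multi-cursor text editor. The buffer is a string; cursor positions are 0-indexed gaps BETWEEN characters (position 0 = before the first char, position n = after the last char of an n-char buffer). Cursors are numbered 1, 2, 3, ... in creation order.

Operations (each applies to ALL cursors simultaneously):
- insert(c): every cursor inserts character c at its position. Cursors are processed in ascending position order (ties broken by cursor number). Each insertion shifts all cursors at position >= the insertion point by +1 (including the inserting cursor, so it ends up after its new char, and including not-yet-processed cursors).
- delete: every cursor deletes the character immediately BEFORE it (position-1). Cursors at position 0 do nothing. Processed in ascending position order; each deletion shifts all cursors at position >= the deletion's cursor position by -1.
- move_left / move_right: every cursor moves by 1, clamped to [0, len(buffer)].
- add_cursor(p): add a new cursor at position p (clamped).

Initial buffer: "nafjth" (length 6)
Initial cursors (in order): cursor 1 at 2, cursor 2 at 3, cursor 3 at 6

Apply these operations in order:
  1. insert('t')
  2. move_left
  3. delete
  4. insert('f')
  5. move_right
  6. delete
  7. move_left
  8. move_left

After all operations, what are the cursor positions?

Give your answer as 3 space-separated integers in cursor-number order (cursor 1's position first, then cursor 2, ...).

After op 1 (insert('t')): buffer="natftjtht" (len 9), cursors c1@3 c2@5 c3@9, authorship ..1.2...3
After op 2 (move_left): buffer="natftjtht" (len 9), cursors c1@2 c2@4 c3@8, authorship ..1.2...3
After op 3 (delete): buffer="nttjtt" (len 6), cursors c1@1 c2@2 c3@5, authorship .12..3
After op 4 (insert('f')): buffer="nftftjtft" (len 9), cursors c1@2 c2@4 c3@8, authorship .1122..33
After op 5 (move_right): buffer="nftftjtft" (len 9), cursors c1@3 c2@5 c3@9, authorship .1122..33
After op 6 (delete): buffer="nffjtf" (len 6), cursors c1@2 c2@3 c3@6, authorship .12..3
After op 7 (move_left): buffer="nffjtf" (len 6), cursors c1@1 c2@2 c3@5, authorship .12..3
After op 8 (move_left): buffer="nffjtf" (len 6), cursors c1@0 c2@1 c3@4, authorship .12..3

Answer: 0 1 4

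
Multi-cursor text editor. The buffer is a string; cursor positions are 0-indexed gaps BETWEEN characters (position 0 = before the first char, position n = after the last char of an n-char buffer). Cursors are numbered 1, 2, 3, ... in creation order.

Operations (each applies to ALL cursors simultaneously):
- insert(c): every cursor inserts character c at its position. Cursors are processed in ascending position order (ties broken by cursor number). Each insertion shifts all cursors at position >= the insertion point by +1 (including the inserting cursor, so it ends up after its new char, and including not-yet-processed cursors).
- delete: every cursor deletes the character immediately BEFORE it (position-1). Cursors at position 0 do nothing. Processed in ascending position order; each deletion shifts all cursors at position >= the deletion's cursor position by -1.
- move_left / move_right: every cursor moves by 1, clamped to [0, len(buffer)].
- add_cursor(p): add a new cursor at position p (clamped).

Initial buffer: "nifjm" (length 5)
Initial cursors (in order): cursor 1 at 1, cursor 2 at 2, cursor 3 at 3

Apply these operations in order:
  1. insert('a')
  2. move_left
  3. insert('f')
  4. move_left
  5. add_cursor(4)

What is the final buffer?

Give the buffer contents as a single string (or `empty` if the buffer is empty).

After op 1 (insert('a')): buffer="naiafajm" (len 8), cursors c1@2 c2@4 c3@6, authorship .1.2.3..
After op 2 (move_left): buffer="naiafajm" (len 8), cursors c1@1 c2@3 c3@5, authorship .1.2.3..
After op 3 (insert('f')): buffer="nfaifaffajm" (len 11), cursors c1@2 c2@5 c3@8, authorship .11.22.33..
After op 4 (move_left): buffer="nfaifaffajm" (len 11), cursors c1@1 c2@4 c3@7, authorship .11.22.33..
After op 5 (add_cursor(4)): buffer="nfaifaffajm" (len 11), cursors c1@1 c2@4 c4@4 c3@7, authorship .11.22.33..

Answer: nfaifaffajm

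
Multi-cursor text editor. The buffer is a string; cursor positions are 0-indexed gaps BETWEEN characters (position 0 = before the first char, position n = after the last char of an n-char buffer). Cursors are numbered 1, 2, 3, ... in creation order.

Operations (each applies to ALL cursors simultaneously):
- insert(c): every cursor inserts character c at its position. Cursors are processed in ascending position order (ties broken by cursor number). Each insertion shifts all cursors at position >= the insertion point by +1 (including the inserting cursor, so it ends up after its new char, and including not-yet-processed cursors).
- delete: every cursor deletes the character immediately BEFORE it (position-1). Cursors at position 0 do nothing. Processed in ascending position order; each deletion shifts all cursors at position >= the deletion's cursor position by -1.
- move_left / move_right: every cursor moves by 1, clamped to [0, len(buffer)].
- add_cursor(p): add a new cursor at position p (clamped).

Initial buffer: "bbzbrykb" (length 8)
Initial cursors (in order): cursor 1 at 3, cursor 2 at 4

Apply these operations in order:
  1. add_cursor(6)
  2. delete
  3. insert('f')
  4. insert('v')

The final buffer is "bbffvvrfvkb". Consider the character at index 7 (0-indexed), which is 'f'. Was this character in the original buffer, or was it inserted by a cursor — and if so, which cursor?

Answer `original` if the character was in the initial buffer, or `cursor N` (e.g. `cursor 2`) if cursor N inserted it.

Answer: cursor 3

Derivation:
After op 1 (add_cursor(6)): buffer="bbzbrykb" (len 8), cursors c1@3 c2@4 c3@6, authorship ........
After op 2 (delete): buffer="bbrkb" (len 5), cursors c1@2 c2@2 c3@3, authorship .....
After op 3 (insert('f')): buffer="bbffrfkb" (len 8), cursors c1@4 c2@4 c3@6, authorship ..12.3..
After op 4 (insert('v')): buffer="bbffvvrfvkb" (len 11), cursors c1@6 c2@6 c3@9, authorship ..1212.33..
Authorship (.=original, N=cursor N): . . 1 2 1 2 . 3 3 . .
Index 7: author = 3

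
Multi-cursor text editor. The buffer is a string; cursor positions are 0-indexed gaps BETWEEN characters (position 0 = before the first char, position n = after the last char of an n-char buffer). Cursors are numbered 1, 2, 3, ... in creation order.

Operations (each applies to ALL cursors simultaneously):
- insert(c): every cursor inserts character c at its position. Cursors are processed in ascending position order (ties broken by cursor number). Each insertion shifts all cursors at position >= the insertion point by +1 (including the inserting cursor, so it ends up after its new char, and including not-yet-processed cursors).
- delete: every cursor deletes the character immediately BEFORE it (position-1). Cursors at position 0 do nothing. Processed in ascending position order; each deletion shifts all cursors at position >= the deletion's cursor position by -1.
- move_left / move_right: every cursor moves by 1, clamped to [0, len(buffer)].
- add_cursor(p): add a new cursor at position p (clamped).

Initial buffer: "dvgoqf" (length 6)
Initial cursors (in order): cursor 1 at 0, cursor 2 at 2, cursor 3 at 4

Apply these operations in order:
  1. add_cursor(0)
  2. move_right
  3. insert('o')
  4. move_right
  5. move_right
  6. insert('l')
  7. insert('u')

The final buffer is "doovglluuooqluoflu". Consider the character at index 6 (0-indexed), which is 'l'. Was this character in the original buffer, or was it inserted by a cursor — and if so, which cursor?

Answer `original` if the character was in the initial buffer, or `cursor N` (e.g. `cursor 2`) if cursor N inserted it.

Answer: cursor 4

Derivation:
After op 1 (add_cursor(0)): buffer="dvgoqf" (len 6), cursors c1@0 c4@0 c2@2 c3@4, authorship ......
After op 2 (move_right): buffer="dvgoqf" (len 6), cursors c1@1 c4@1 c2@3 c3@5, authorship ......
After op 3 (insert('o')): buffer="doovgooqof" (len 10), cursors c1@3 c4@3 c2@6 c3@9, authorship .14..2..3.
After op 4 (move_right): buffer="doovgooqof" (len 10), cursors c1@4 c4@4 c2@7 c3@10, authorship .14..2..3.
After op 5 (move_right): buffer="doovgooqof" (len 10), cursors c1@5 c4@5 c2@8 c3@10, authorship .14..2..3.
After op 6 (insert('l')): buffer="doovgllooqlofl" (len 14), cursors c1@7 c4@7 c2@11 c3@14, authorship .14..142..23.3
After op 7 (insert('u')): buffer="doovglluuooqluoflu" (len 18), cursors c1@9 c4@9 c2@14 c3@18, authorship .14..14142..223.33
Authorship (.=original, N=cursor N): . 1 4 . . 1 4 1 4 2 . . 2 2 3 . 3 3
Index 6: author = 4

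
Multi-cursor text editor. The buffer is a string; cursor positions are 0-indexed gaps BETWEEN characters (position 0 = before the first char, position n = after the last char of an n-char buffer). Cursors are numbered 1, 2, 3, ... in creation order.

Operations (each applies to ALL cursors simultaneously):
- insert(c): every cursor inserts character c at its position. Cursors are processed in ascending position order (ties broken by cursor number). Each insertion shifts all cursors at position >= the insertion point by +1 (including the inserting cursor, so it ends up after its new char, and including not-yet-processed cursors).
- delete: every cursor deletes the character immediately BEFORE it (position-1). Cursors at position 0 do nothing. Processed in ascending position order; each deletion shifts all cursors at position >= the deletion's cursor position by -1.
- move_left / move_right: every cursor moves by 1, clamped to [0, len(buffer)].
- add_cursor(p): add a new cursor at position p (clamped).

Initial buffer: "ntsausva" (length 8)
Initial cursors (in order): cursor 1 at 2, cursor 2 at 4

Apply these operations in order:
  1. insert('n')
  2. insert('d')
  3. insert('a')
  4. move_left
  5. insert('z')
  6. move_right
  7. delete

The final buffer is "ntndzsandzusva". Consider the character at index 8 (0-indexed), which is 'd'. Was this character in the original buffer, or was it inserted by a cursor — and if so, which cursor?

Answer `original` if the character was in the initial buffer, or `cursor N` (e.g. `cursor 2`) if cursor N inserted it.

Answer: cursor 2

Derivation:
After op 1 (insert('n')): buffer="ntnsanusva" (len 10), cursors c1@3 c2@6, authorship ..1..2....
After op 2 (insert('d')): buffer="ntndsandusva" (len 12), cursors c1@4 c2@8, authorship ..11..22....
After op 3 (insert('a')): buffer="ntndasandausva" (len 14), cursors c1@5 c2@10, authorship ..111..222....
After op 4 (move_left): buffer="ntndasandausva" (len 14), cursors c1@4 c2@9, authorship ..111..222....
After op 5 (insert('z')): buffer="ntndzasandzausva" (len 16), cursors c1@5 c2@11, authorship ..1111..2222....
After op 6 (move_right): buffer="ntndzasandzausva" (len 16), cursors c1@6 c2@12, authorship ..1111..2222....
After op 7 (delete): buffer="ntndzsandzusva" (len 14), cursors c1@5 c2@10, authorship ..111..222....
Authorship (.=original, N=cursor N): . . 1 1 1 . . 2 2 2 . . . .
Index 8: author = 2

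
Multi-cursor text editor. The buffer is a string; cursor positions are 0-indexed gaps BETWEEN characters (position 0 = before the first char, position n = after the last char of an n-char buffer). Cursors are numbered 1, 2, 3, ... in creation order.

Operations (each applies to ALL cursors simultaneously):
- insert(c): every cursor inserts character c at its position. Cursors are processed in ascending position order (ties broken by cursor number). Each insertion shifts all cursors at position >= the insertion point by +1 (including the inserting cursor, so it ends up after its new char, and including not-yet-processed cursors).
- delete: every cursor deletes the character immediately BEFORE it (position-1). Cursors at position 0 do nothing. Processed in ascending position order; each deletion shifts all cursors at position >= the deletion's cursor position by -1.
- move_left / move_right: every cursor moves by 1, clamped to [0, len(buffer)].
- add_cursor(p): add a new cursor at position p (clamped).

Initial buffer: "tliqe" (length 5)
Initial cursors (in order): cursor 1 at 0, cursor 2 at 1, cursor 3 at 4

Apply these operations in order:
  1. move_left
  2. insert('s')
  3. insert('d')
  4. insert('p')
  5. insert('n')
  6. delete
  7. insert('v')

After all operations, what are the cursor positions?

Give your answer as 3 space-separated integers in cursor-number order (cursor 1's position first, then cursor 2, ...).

Answer: 8 8 15

Derivation:
After op 1 (move_left): buffer="tliqe" (len 5), cursors c1@0 c2@0 c3@3, authorship .....
After op 2 (insert('s')): buffer="sstlisqe" (len 8), cursors c1@2 c2@2 c3@6, authorship 12...3..
After op 3 (insert('d')): buffer="ssddtlisdqe" (len 11), cursors c1@4 c2@4 c3@9, authorship 1212...33..
After op 4 (insert('p')): buffer="ssddpptlisdpqe" (len 14), cursors c1@6 c2@6 c3@12, authorship 121212...333..
After op 5 (insert('n')): buffer="ssddppnntlisdpnqe" (len 17), cursors c1@8 c2@8 c3@15, authorship 12121212...3333..
After op 6 (delete): buffer="ssddpptlisdpqe" (len 14), cursors c1@6 c2@6 c3@12, authorship 121212...333..
After op 7 (insert('v')): buffer="ssddppvvtlisdpvqe" (len 17), cursors c1@8 c2@8 c3@15, authorship 12121212...3333..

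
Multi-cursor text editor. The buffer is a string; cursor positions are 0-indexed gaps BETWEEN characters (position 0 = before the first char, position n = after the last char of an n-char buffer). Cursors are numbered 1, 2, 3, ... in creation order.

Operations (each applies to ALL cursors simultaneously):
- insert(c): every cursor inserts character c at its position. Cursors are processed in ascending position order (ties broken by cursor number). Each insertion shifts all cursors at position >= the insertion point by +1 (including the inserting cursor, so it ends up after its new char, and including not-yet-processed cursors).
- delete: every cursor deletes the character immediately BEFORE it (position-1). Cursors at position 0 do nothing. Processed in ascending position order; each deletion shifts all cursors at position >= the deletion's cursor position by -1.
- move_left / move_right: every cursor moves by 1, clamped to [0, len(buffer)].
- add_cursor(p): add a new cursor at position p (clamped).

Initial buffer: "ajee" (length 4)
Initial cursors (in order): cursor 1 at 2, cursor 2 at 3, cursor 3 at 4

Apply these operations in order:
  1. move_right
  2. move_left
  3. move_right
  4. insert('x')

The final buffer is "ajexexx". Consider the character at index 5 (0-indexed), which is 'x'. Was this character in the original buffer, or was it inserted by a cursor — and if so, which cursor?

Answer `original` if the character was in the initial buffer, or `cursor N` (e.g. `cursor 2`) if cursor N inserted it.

After op 1 (move_right): buffer="ajee" (len 4), cursors c1@3 c2@4 c3@4, authorship ....
After op 2 (move_left): buffer="ajee" (len 4), cursors c1@2 c2@3 c3@3, authorship ....
After op 3 (move_right): buffer="ajee" (len 4), cursors c1@3 c2@4 c3@4, authorship ....
After op 4 (insert('x')): buffer="ajexexx" (len 7), cursors c1@4 c2@7 c3@7, authorship ...1.23
Authorship (.=original, N=cursor N): . . . 1 . 2 3
Index 5: author = 2

Answer: cursor 2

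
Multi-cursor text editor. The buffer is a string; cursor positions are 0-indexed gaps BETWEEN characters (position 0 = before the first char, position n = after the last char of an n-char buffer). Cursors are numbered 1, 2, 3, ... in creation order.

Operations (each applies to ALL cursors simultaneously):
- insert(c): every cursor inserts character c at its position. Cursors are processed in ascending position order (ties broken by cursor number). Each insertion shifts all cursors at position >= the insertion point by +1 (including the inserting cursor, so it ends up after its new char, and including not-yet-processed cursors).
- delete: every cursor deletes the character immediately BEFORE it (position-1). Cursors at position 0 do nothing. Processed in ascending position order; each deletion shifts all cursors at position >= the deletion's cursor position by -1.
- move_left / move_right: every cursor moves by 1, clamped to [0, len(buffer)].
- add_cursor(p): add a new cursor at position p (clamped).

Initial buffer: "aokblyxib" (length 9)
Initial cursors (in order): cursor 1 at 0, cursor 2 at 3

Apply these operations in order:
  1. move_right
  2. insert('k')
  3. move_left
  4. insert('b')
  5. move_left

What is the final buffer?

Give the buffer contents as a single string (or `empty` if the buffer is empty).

Answer: abkokbbklyxib

Derivation:
After op 1 (move_right): buffer="aokblyxib" (len 9), cursors c1@1 c2@4, authorship .........
After op 2 (insert('k')): buffer="akokbklyxib" (len 11), cursors c1@2 c2@6, authorship .1...2.....
After op 3 (move_left): buffer="akokbklyxib" (len 11), cursors c1@1 c2@5, authorship .1...2.....
After op 4 (insert('b')): buffer="abkokbbklyxib" (len 13), cursors c1@2 c2@7, authorship .11...22.....
After op 5 (move_left): buffer="abkokbbklyxib" (len 13), cursors c1@1 c2@6, authorship .11...22.....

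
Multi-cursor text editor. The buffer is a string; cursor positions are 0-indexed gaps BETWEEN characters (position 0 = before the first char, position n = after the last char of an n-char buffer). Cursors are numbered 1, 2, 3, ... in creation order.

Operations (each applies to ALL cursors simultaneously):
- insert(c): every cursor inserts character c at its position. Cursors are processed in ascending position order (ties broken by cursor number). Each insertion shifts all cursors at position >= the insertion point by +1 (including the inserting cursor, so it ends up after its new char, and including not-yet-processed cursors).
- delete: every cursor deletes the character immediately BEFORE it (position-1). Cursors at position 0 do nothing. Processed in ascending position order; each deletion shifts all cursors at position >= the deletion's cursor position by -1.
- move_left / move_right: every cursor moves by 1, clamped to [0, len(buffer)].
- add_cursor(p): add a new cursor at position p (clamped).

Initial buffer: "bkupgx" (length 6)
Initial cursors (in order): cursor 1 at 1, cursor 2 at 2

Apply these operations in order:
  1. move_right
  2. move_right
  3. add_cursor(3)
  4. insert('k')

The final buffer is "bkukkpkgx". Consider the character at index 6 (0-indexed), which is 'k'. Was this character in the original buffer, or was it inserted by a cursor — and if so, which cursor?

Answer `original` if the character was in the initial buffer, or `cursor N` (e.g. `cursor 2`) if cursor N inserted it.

After op 1 (move_right): buffer="bkupgx" (len 6), cursors c1@2 c2@3, authorship ......
After op 2 (move_right): buffer="bkupgx" (len 6), cursors c1@3 c2@4, authorship ......
After op 3 (add_cursor(3)): buffer="bkupgx" (len 6), cursors c1@3 c3@3 c2@4, authorship ......
After op 4 (insert('k')): buffer="bkukkpkgx" (len 9), cursors c1@5 c3@5 c2@7, authorship ...13.2..
Authorship (.=original, N=cursor N): . . . 1 3 . 2 . .
Index 6: author = 2

Answer: cursor 2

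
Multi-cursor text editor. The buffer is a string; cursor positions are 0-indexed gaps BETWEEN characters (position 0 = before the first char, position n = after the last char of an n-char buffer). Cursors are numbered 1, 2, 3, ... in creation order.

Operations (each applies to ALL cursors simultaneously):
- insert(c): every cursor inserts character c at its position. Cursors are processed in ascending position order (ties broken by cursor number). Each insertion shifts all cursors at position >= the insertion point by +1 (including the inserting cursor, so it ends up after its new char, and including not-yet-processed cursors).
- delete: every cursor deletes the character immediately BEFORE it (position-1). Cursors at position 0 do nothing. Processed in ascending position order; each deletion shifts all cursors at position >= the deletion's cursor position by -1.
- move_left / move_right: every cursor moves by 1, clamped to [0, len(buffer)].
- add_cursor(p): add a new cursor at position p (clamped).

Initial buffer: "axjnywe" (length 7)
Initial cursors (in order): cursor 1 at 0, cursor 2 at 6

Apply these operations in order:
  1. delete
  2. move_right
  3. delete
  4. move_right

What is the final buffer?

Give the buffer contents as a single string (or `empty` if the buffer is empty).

Answer: xjny

Derivation:
After op 1 (delete): buffer="axjnye" (len 6), cursors c1@0 c2@5, authorship ......
After op 2 (move_right): buffer="axjnye" (len 6), cursors c1@1 c2@6, authorship ......
After op 3 (delete): buffer="xjny" (len 4), cursors c1@0 c2@4, authorship ....
After op 4 (move_right): buffer="xjny" (len 4), cursors c1@1 c2@4, authorship ....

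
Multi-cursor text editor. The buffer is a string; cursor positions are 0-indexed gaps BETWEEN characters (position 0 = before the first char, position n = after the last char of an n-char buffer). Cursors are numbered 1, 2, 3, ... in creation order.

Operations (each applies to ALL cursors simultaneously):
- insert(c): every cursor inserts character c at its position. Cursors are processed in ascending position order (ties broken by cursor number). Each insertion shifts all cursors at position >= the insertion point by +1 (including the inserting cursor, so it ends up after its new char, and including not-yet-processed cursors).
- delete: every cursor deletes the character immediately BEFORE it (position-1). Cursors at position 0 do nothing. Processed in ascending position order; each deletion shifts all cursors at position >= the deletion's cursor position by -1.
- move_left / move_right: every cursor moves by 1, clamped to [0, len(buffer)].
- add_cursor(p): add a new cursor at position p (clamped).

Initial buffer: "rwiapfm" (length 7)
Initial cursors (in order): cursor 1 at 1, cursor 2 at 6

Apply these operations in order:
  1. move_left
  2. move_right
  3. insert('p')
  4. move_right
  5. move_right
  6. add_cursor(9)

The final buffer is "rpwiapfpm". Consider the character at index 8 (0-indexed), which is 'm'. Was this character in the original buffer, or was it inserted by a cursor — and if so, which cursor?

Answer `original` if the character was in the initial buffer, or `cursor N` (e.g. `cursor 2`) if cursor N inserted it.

Answer: original

Derivation:
After op 1 (move_left): buffer="rwiapfm" (len 7), cursors c1@0 c2@5, authorship .......
After op 2 (move_right): buffer="rwiapfm" (len 7), cursors c1@1 c2@6, authorship .......
After op 3 (insert('p')): buffer="rpwiapfpm" (len 9), cursors c1@2 c2@8, authorship .1.....2.
After op 4 (move_right): buffer="rpwiapfpm" (len 9), cursors c1@3 c2@9, authorship .1.....2.
After op 5 (move_right): buffer="rpwiapfpm" (len 9), cursors c1@4 c2@9, authorship .1.....2.
After op 6 (add_cursor(9)): buffer="rpwiapfpm" (len 9), cursors c1@4 c2@9 c3@9, authorship .1.....2.
Authorship (.=original, N=cursor N): . 1 . . . . . 2 .
Index 8: author = original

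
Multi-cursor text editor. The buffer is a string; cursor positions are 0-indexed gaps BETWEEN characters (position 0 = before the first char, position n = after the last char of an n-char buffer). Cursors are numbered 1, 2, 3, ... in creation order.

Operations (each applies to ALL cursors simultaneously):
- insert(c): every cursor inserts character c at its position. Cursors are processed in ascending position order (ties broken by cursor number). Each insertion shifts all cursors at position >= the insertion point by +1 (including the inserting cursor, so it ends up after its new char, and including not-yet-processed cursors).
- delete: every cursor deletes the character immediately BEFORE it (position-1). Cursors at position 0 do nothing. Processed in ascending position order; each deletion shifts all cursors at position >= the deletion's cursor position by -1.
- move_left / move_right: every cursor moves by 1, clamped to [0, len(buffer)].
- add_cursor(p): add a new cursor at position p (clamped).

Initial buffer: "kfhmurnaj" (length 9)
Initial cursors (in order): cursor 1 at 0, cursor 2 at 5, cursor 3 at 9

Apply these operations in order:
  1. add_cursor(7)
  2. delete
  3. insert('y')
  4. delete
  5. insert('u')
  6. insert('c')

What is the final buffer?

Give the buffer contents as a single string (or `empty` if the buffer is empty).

Answer: uckfhmucrucauc

Derivation:
After op 1 (add_cursor(7)): buffer="kfhmurnaj" (len 9), cursors c1@0 c2@5 c4@7 c3@9, authorship .........
After op 2 (delete): buffer="kfhmra" (len 6), cursors c1@0 c2@4 c4@5 c3@6, authorship ......
After op 3 (insert('y')): buffer="ykfhmyryay" (len 10), cursors c1@1 c2@6 c4@8 c3@10, authorship 1....2.4.3
After op 4 (delete): buffer="kfhmra" (len 6), cursors c1@0 c2@4 c4@5 c3@6, authorship ......
After op 5 (insert('u')): buffer="ukfhmuruau" (len 10), cursors c1@1 c2@6 c4@8 c3@10, authorship 1....2.4.3
After op 6 (insert('c')): buffer="uckfhmucrucauc" (len 14), cursors c1@2 c2@8 c4@11 c3@14, authorship 11....22.44.33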